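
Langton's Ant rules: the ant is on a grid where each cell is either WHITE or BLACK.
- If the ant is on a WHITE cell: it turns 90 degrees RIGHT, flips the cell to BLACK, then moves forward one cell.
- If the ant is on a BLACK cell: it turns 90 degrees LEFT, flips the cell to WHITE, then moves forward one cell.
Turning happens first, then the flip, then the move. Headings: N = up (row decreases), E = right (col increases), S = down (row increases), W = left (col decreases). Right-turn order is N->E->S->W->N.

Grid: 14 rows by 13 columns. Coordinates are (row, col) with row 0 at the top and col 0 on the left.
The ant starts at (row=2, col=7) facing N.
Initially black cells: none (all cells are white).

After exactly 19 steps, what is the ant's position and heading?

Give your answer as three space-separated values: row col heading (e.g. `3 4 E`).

Step 1: on WHITE (2,7): turn R to E, flip to black, move to (2,8). |black|=1
Step 2: on WHITE (2,8): turn R to S, flip to black, move to (3,8). |black|=2
Step 3: on WHITE (3,8): turn R to W, flip to black, move to (3,7). |black|=3
Step 4: on WHITE (3,7): turn R to N, flip to black, move to (2,7). |black|=4
Step 5: on BLACK (2,7): turn L to W, flip to white, move to (2,6). |black|=3
Step 6: on WHITE (2,6): turn R to N, flip to black, move to (1,6). |black|=4
Step 7: on WHITE (1,6): turn R to E, flip to black, move to (1,7). |black|=5
Step 8: on WHITE (1,7): turn R to S, flip to black, move to (2,7). |black|=6
Step 9: on WHITE (2,7): turn R to W, flip to black, move to (2,6). |black|=7
Step 10: on BLACK (2,6): turn L to S, flip to white, move to (3,6). |black|=6
Step 11: on WHITE (3,6): turn R to W, flip to black, move to (3,5). |black|=7
Step 12: on WHITE (3,5): turn R to N, flip to black, move to (2,5). |black|=8
Step 13: on WHITE (2,5): turn R to E, flip to black, move to (2,6). |black|=9
Step 14: on WHITE (2,6): turn R to S, flip to black, move to (3,6). |black|=10
Step 15: on BLACK (3,6): turn L to E, flip to white, move to (3,7). |black|=9
Step 16: on BLACK (3,7): turn L to N, flip to white, move to (2,7). |black|=8
Step 17: on BLACK (2,7): turn L to W, flip to white, move to (2,6). |black|=7
Step 18: on BLACK (2,6): turn L to S, flip to white, move to (3,6). |black|=6
Step 19: on WHITE (3,6): turn R to W, flip to black, move to (3,5). |black|=7

Answer: 3 5 W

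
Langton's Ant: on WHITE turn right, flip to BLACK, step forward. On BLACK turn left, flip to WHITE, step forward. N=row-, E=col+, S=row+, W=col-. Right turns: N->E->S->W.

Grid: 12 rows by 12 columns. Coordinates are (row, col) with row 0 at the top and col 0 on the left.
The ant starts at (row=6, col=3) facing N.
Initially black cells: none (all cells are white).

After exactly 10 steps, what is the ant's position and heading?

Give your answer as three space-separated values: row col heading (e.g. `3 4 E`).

Answer: 7 2 S

Derivation:
Step 1: on WHITE (6,3): turn R to E, flip to black, move to (6,4). |black|=1
Step 2: on WHITE (6,4): turn R to S, flip to black, move to (7,4). |black|=2
Step 3: on WHITE (7,4): turn R to W, flip to black, move to (7,3). |black|=3
Step 4: on WHITE (7,3): turn R to N, flip to black, move to (6,3). |black|=4
Step 5: on BLACK (6,3): turn L to W, flip to white, move to (6,2). |black|=3
Step 6: on WHITE (6,2): turn R to N, flip to black, move to (5,2). |black|=4
Step 7: on WHITE (5,2): turn R to E, flip to black, move to (5,3). |black|=5
Step 8: on WHITE (5,3): turn R to S, flip to black, move to (6,3). |black|=6
Step 9: on WHITE (6,3): turn R to W, flip to black, move to (6,2). |black|=7
Step 10: on BLACK (6,2): turn L to S, flip to white, move to (7,2). |black|=6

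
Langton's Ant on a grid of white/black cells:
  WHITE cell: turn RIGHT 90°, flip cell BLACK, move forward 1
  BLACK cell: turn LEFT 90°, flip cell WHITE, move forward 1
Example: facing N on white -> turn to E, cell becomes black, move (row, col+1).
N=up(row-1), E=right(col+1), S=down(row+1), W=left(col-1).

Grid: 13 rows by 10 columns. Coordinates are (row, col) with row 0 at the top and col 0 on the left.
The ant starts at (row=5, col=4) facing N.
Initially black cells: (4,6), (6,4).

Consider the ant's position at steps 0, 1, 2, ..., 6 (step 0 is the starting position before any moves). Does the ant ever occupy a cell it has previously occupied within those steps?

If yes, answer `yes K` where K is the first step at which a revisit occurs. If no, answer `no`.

Answer: no

Derivation:
Step 1: on WHITE (5,4): turn R to E, flip to black, move to (5,5). |black|=3 — new cell
Step 2: on WHITE (5,5): turn R to S, flip to black, move to (6,5). |black|=4 — new cell
Step 3: on WHITE (6,5): turn R to W, flip to black, move to (6,4). |black|=5 — new cell
Step 4: on BLACK (6,4): turn L to S, flip to white, move to (7,4). |black|=4 — new cell
Step 5: on WHITE (7,4): turn R to W, flip to black, move to (7,3). |black|=5 — new cell
Step 6: on WHITE (7,3): turn R to N, flip to black, move to (6,3). |black|=6 — new cell
No revisit within 6 steps.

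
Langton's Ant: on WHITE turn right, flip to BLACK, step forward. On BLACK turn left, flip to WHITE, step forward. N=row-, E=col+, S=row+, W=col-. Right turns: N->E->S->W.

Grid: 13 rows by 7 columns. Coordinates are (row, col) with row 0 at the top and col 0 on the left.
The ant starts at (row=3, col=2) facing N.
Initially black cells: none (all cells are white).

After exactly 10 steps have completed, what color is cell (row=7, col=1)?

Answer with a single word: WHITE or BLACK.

Answer: WHITE

Derivation:
Step 1: on WHITE (3,2): turn R to E, flip to black, move to (3,3). |black|=1
Step 2: on WHITE (3,3): turn R to S, flip to black, move to (4,3). |black|=2
Step 3: on WHITE (4,3): turn R to W, flip to black, move to (4,2). |black|=3
Step 4: on WHITE (4,2): turn R to N, flip to black, move to (3,2). |black|=4
Step 5: on BLACK (3,2): turn L to W, flip to white, move to (3,1). |black|=3
Step 6: on WHITE (3,1): turn R to N, flip to black, move to (2,1). |black|=4
Step 7: on WHITE (2,1): turn R to E, flip to black, move to (2,2). |black|=5
Step 8: on WHITE (2,2): turn R to S, flip to black, move to (3,2). |black|=6
Step 9: on WHITE (3,2): turn R to W, flip to black, move to (3,1). |black|=7
Step 10: on BLACK (3,1): turn L to S, flip to white, move to (4,1). |black|=6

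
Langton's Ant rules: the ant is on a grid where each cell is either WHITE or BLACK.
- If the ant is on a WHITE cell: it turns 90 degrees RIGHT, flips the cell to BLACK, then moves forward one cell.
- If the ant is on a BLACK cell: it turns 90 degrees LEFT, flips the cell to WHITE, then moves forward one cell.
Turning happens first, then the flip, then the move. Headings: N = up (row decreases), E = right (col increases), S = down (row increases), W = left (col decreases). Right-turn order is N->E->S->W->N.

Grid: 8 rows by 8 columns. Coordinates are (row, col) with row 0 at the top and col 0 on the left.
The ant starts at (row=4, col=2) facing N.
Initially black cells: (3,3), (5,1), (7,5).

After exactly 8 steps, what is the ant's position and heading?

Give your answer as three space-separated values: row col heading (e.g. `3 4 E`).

Answer: 4 2 S

Derivation:
Step 1: on WHITE (4,2): turn R to E, flip to black, move to (4,3). |black|=4
Step 2: on WHITE (4,3): turn R to S, flip to black, move to (5,3). |black|=5
Step 3: on WHITE (5,3): turn R to W, flip to black, move to (5,2). |black|=6
Step 4: on WHITE (5,2): turn R to N, flip to black, move to (4,2). |black|=7
Step 5: on BLACK (4,2): turn L to W, flip to white, move to (4,1). |black|=6
Step 6: on WHITE (4,1): turn R to N, flip to black, move to (3,1). |black|=7
Step 7: on WHITE (3,1): turn R to E, flip to black, move to (3,2). |black|=8
Step 8: on WHITE (3,2): turn R to S, flip to black, move to (4,2). |black|=9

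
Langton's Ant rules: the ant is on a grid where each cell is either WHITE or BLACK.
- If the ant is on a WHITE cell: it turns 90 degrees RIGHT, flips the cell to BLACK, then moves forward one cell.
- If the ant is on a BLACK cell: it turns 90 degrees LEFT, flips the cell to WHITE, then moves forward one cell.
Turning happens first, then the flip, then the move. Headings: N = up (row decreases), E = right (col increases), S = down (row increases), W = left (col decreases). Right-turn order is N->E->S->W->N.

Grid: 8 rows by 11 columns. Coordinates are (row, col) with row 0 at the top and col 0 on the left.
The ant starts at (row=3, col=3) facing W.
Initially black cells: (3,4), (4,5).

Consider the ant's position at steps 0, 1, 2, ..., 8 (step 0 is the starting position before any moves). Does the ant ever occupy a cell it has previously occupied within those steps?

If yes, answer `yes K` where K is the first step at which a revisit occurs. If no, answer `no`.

Step 1: on WHITE (3,3): turn R to N, flip to black, move to (2,3). |black|=3 — new cell
Step 2: on WHITE (2,3): turn R to E, flip to black, move to (2,4). |black|=4 — new cell
Step 3: on WHITE (2,4): turn R to S, flip to black, move to (3,4). |black|=5 — new cell
Step 4: on BLACK (3,4): turn L to E, flip to white, move to (3,5). |black|=4 — new cell
Step 5: on WHITE (3,5): turn R to S, flip to black, move to (4,5). |black|=5 — new cell
Step 6: on BLACK (4,5): turn L to E, flip to white, move to (4,6). |black|=4 — new cell
Step 7: on WHITE (4,6): turn R to S, flip to black, move to (5,6). |black|=5 — new cell
Step 8: on WHITE (5,6): turn R to W, flip to black, move to (5,5). |black|=6 — new cell
No revisit within 8 steps.

Answer: no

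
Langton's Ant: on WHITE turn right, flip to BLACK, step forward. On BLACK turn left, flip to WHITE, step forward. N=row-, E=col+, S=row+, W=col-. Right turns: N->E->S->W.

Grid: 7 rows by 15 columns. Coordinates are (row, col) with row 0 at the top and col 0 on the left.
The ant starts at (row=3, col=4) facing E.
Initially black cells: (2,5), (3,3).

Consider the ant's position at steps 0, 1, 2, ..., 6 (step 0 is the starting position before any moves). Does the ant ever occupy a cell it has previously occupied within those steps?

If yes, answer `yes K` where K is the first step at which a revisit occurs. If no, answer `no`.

Answer: no

Derivation:
Step 1: on WHITE (3,4): turn R to S, flip to black, move to (4,4). |black|=3 — new cell
Step 2: on WHITE (4,4): turn R to W, flip to black, move to (4,3). |black|=4 — new cell
Step 3: on WHITE (4,3): turn R to N, flip to black, move to (3,3). |black|=5 — new cell
Step 4: on BLACK (3,3): turn L to W, flip to white, move to (3,2). |black|=4 — new cell
Step 5: on WHITE (3,2): turn R to N, flip to black, move to (2,2). |black|=5 — new cell
Step 6: on WHITE (2,2): turn R to E, flip to black, move to (2,3). |black|=6 — new cell
No revisit within 6 steps.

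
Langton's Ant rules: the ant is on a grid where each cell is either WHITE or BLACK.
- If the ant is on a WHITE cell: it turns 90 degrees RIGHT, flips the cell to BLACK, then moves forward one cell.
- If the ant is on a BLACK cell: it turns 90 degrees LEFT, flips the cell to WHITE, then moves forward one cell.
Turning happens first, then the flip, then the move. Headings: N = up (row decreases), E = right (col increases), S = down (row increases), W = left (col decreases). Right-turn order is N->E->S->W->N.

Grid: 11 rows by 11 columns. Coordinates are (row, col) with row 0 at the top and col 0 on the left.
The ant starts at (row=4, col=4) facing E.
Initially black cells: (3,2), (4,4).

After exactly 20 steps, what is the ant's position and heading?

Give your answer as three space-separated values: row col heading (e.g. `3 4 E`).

Step 1: on BLACK (4,4): turn L to N, flip to white, move to (3,4). |black|=1
Step 2: on WHITE (3,4): turn R to E, flip to black, move to (3,5). |black|=2
Step 3: on WHITE (3,5): turn R to S, flip to black, move to (4,5). |black|=3
Step 4: on WHITE (4,5): turn R to W, flip to black, move to (4,4). |black|=4
Step 5: on WHITE (4,4): turn R to N, flip to black, move to (3,4). |black|=5
Step 6: on BLACK (3,4): turn L to W, flip to white, move to (3,3). |black|=4
Step 7: on WHITE (3,3): turn R to N, flip to black, move to (2,3). |black|=5
Step 8: on WHITE (2,3): turn R to E, flip to black, move to (2,4). |black|=6
Step 9: on WHITE (2,4): turn R to S, flip to black, move to (3,4). |black|=7
Step 10: on WHITE (3,4): turn R to W, flip to black, move to (3,3). |black|=8
Step 11: on BLACK (3,3): turn L to S, flip to white, move to (4,3). |black|=7
Step 12: on WHITE (4,3): turn R to W, flip to black, move to (4,2). |black|=8
Step 13: on WHITE (4,2): turn R to N, flip to black, move to (3,2). |black|=9
Step 14: on BLACK (3,2): turn L to W, flip to white, move to (3,1). |black|=8
Step 15: on WHITE (3,1): turn R to N, flip to black, move to (2,1). |black|=9
Step 16: on WHITE (2,1): turn R to E, flip to black, move to (2,2). |black|=10
Step 17: on WHITE (2,2): turn R to S, flip to black, move to (3,2). |black|=11
Step 18: on WHITE (3,2): turn R to W, flip to black, move to (3,1). |black|=12
Step 19: on BLACK (3,1): turn L to S, flip to white, move to (4,1). |black|=11
Step 20: on WHITE (4,1): turn R to W, flip to black, move to (4,0). |black|=12

Answer: 4 0 W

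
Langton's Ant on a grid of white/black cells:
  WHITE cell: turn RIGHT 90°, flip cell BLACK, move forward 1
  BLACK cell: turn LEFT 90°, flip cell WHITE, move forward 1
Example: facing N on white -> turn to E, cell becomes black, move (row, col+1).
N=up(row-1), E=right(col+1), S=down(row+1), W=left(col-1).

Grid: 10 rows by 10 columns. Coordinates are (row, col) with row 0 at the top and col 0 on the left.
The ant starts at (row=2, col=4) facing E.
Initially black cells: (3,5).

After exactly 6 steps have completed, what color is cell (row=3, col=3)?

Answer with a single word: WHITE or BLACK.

Step 1: on WHITE (2,4): turn R to S, flip to black, move to (3,4). |black|=2
Step 2: on WHITE (3,4): turn R to W, flip to black, move to (3,3). |black|=3
Step 3: on WHITE (3,3): turn R to N, flip to black, move to (2,3). |black|=4
Step 4: on WHITE (2,3): turn R to E, flip to black, move to (2,4). |black|=5
Step 5: on BLACK (2,4): turn L to N, flip to white, move to (1,4). |black|=4
Step 6: on WHITE (1,4): turn R to E, flip to black, move to (1,5). |black|=5

Answer: BLACK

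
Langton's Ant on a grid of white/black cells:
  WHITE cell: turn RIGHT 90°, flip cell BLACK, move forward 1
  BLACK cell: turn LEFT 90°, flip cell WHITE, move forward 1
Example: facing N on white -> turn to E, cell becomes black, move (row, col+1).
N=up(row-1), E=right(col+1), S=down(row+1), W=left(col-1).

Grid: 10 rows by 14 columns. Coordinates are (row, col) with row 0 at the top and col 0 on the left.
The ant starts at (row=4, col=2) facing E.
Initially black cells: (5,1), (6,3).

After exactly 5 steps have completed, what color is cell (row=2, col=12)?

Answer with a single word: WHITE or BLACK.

Step 1: on WHITE (4,2): turn R to S, flip to black, move to (5,2). |black|=3
Step 2: on WHITE (5,2): turn R to W, flip to black, move to (5,1). |black|=4
Step 3: on BLACK (5,1): turn L to S, flip to white, move to (6,1). |black|=3
Step 4: on WHITE (6,1): turn R to W, flip to black, move to (6,0). |black|=4
Step 5: on WHITE (6,0): turn R to N, flip to black, move to (5,0). |black|=5

Answer: WHITE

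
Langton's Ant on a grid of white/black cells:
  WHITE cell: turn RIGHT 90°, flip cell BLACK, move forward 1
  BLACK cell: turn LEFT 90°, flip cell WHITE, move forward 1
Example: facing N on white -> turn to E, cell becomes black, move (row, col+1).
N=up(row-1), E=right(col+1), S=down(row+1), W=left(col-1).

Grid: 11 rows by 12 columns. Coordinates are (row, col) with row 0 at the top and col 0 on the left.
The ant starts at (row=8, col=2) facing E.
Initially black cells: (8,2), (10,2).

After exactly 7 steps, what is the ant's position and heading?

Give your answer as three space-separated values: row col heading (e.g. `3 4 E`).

Step 1: on BLACK (8,2): turn L to N, flip to white, move to (7,2). |black|=1
Step 2: on WHITE (7,2): turn R to E, flip to black, move to (7,3). |black|=2
Step 3: on WHITE (7,3): turn R to S, flip to black, move to (8,3). |black|=3
Step 4: on WHITE (8,3): turn R to W, flip to black, move to (8,2). |black|=4
Step 5: on WHITE (8,2): turn R to N, flip to black, move to (7,2). |black|=5
Step 6: on BLACK (7,2): turn L to W, flip to white, move to (7,1). |black|=4
Step 7: on WHITE (7,1): turn R to N, flip to black, move to (6,1). |black|=5

Answer: 6 1 N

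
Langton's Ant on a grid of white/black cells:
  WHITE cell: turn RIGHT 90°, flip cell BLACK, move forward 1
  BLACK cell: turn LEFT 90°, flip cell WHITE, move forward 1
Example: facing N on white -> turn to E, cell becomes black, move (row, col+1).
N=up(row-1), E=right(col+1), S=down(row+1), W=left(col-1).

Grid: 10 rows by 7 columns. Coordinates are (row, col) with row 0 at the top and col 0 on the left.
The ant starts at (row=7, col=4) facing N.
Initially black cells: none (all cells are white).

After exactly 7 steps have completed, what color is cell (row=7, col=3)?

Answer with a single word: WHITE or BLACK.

Answer: BLACK

Derivation:
Step 1: on WHITE (7,4): turn R to E, flip to black, move to (7,5). |black|=1
Step 2: on WHITE (7,5): turn R to S, flip to black, move to (8,5). |black|=2
Step 3: on WHITE (8,5): turn R to W, flip to black, move to (8,4). |black|=3
Step 4: on WHITE (8,4): turn R to N, flip to black, move to (7,4). |black|=4
Step 5: on BLACK (7,4): turn L to W, flip to white, move to (7,3). |black|=3
Step 6: on WHITE (7,3): turn R to N, flip to black, move to (6,3). |black|=4
Step 7: on WHITE (6,3): turn R to E, flip to black, move to (6,4). |black|=5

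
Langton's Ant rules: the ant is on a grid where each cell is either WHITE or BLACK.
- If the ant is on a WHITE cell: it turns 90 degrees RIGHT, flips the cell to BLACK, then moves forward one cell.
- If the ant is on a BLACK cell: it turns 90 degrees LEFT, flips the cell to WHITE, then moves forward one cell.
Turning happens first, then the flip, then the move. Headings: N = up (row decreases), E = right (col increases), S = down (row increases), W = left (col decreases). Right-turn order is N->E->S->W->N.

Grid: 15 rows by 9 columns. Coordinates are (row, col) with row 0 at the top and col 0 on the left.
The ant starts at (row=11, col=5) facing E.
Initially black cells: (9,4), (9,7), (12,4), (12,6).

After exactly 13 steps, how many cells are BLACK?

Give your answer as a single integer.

Step 1: on WHITE (11,5): turn R to S, flip to black, move to (12,5). |black|=5
Step 2: on WHITE (12,5): turn R to W, flip to black, move to (12,4). |black|=6
Step 3: on BLACK (12,4): turn L to S, flip to white, move to (13,4). |black|=5
Step 4: on WHITE (13,4): turn R to W, flip to black, move to (13,3). |black|=6
Step 5: on WHITE (13,3): turn R to N, flip to black, move to (12,3). |black|=7
Step 6: on WHITE (12,3): turn R to E, flip to black, move to (12,4). |black|=8
Step 7: on WHITE (12,4): turn R to S, flip to black, move to (13,4). |black|=9
Step 8: on BLACK (13,4): turn L to E, flip to white, move to (13,5). |black|=8
Step 9: on WHITE (13,5): turn R to S, flip to black, move to (14,5). |black|=9
Step 10: on WHITE (14,5): turn R to W, flip to black, move to (14,4). |black|=10
Step 11: on WHITE (14,4): turn R to N, flip to black, move to (13,4). |black|=11
Step 12: on WHITE (13,4): turn R to E, flip to black, move to (13,5). |black|=12
Step 13: on BLACK (13,5): turn L to N, flip to white, move to (12,5). |black|=11

Answer: 11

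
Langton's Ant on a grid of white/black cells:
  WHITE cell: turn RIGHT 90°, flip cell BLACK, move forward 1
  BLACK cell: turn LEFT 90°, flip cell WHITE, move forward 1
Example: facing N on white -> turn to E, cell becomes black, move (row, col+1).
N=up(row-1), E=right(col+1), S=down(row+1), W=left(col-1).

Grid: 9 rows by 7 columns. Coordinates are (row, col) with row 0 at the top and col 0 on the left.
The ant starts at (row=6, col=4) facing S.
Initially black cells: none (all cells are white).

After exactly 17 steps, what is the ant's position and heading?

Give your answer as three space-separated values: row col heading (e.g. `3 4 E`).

Answer: 6 5 E

Derivation:
Step 1: on WHITE (6,4): turn R to W, flip to black, move to (6,3). |black|=1
Step 2: on WHITE (6,3): turn R to N, flip to black, move to (5,3). |black|=2
Step 3: on WHITE (5,3): turn R to E, flip to black, move to (5,4). |black|=3
Step 4: on WHITE (5,4): turn R to S, flip to black, move to (6,4). |black|=4
Step 5: on BLACK (6,4): turn L to E, flip to white, move to (6,5). |black|=3
Step 6: on WHITE (6,5): turn R to S, flip to black, move to (7,5). |black|=4
Step 7: on WHITE (7,5): turn R to W, flip to black, move to (7,4). |black|=5
Step 8: on WHITE (7,4): turn R to N, flip to black, move to (6,4). |black|=6
Step 9: on WHITE (6,4): turn R to E, flip to black, move to (6,5). |black|=7
Step 10: on BLACK (6,5): turn L to N, flip to white, move to (5,5). |black|=6
Step 11: on WHITE (5,5): turn R to E, flip to black, move to (5,6). |black|=7
Step 12: on WHITE (5,6): turn R to S, flip to black, move to (6,6). |black|=8
Step 13: on WHITE (6,6): turn R to W, flip to black, move to (6,5). |black|=9
Step 14: on WHITE (6,5): turn R to N, flip to black, move to (5,5). |black|=10
Step 15: on BLACK (5,5): turn L to W, flip to white, move to (5,4). |black|=9
Step 16: on BLACK (5,4): turn L to S, flip to white, move to (6,4). |black|=8
Step 17: on BLACK (6,4): turn L to E, flip to white, move to (6,5). |black|=7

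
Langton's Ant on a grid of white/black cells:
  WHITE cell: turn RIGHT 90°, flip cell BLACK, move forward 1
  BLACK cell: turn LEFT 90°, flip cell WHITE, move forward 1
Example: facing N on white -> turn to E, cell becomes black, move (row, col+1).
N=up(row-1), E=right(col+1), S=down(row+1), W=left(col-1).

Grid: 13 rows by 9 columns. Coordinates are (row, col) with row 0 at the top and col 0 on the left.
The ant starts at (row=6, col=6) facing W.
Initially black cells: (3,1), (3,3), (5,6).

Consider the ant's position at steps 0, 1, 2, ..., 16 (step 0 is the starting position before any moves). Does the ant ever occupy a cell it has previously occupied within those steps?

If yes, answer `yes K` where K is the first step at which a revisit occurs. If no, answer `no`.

Step 1: on WHITE (6,6): turn R to N, flip to black, move to (5,6). |black|=4 — new cell
Step 2: on BLACK (5,6): turn L to W, flip to white, move to (5,5). |black|=3 — new cell
Step 3: on WHITE (5,5): turn R to N, flip to black, move to (4,5). |black|=4 — new cell
Step 4: on WHITE (4,5): turn R to E, flip to black, move to (4,6). |black|=5 — new cell
Step 5: on WHITE (4,6): turn R to S, flip to black, move to (5,6). |black|=6 — REVISIT

Answer: yes 5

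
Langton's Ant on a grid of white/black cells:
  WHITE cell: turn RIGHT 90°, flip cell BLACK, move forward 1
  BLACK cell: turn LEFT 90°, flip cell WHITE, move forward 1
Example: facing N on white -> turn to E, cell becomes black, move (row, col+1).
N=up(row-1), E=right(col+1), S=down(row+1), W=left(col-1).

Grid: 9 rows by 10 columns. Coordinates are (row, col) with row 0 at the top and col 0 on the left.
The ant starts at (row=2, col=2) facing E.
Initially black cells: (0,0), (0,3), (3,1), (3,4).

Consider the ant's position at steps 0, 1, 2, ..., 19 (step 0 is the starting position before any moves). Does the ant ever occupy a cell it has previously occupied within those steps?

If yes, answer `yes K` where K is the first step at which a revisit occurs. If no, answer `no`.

Answer: yes 6

Derivation:
Step 1: on WHITE (2,2): turn R to S, flip to black, move to (3,2). |black|=5 — new cell
Step 2: on WHITE (3,2): turn R to W, flip to black, move to (3,1). |black|=6 — new cell
Step 3: on BLACK (3,1): turn L to S, flip to white, move to (4,1). |black|=5 — new cell
Step 4: on WHITE (4,1): turn R to W, flip to black, move to (4,0). |black|=6 — new cell
Step 5: on WHITE (4,0): turn R to N, flip to black, move to (3,0). |black|=7 — new cell
Step 6: on WHITE (3,0): turn R to E, flip to black, move to (3,1). |black|=8 — REVISIT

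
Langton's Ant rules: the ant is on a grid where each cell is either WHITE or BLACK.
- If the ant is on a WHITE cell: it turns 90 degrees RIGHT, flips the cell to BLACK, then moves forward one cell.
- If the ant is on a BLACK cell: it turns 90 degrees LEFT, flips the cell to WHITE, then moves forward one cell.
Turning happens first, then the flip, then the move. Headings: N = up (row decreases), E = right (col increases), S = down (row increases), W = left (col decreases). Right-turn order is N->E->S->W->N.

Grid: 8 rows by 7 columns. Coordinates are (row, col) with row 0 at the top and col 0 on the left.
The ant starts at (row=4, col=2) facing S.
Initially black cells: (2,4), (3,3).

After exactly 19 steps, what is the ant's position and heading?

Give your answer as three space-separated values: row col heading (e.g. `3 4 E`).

Answer: 5 4 E

Derivation:
Step 1: on WHITE (4,2): turn R to W, flip to black, move to (4,1). |black|=3
Step 2: on WHITE (4,1): turn R to N, flip to black, move to (3,1). |black|=4
Step 3: on WHITE (3,1): turn R to E, flip to black, move to (3,2). |black|=5
Step 4: on WHITE (3,2): turn R to S, flip to black, move to (4,2). |black|=6
Step 5: on BLACK (4,2): turn L to E, flip to white, move to (4,3). |black|=5
Step 6: on WHITE (4,3): turn R to S, flip to black, move to (5,3). |black|=6
Step 7: on WHITE (5,3): turn R to W, flip to black, move to (5,2). |black|=7
Step 8: on WHITE (5,2): turn R to N, flip to black, move to (4,2). |black|=8
Step 9: on WHITE (4,2): turn R to E, flip to black, move to (4,3). |black|=9
Step 10: on BLACK (4,3): turn L to N, flip to white, move to (3,3). |black|=8
Step 11: on BLACK (3,3): turn L to W, flip to white, move to (3,2). |black|=7
Step 12: on BLACK (3,2): turn L to S, flip to white, move to (4,2). |black|=6
Step 13: on BLACK (4,2): turn L to E, flip to white, move to (4,3). |black|=5
Step 14: on WHITE (4,3): turn R to S, flip to black, move to (5,3). |black|=6
Step 15: on BLACK (5,3): turn L to E, flip to white, move to (5,4). |black|=5
Step 16: on WHITE (5,4): turn R to S, flip to black, move to (6,4). |black|=6
Step 17: on WHITE (6,4): turn R to W, flip to black, move to (6,3). |black|=7
Step 18: on WHITE (6,3): turn R to N, flip to black, move to (5,3). |black|=8
Step 19: on WHITE (5,3): turn R to E, flip to black, move to (5,4). |black|=9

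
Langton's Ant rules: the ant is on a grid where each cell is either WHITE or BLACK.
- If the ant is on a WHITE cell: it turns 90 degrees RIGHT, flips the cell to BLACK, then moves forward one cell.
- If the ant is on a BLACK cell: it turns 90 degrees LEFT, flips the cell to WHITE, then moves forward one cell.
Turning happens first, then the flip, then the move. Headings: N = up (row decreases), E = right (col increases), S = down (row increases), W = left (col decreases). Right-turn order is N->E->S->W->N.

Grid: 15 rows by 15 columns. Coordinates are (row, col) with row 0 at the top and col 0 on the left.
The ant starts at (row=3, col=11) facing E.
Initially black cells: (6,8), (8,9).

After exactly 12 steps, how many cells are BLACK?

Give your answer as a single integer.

Answer: 10

Derivation:
Step 1: on WHITE (3,11): turn R to S, flip to black, move to (4,11). |black|=3
Step 2: on WHITE (4,11): turn R to W, flip to black, move to (4,10). |black|=4
Step 3: on WHITE (4,10): turn R to N, flip to black, move to (3,10). |black|=5
Step 4: on WHITE (3,10): turn R to E, flip to black, move to (3,11). |black|=6
Step 5: on BLACK (3,11): turn L to N, flip to white, move to (2,11). |black|=5
Step 6: on WHITE (2,11): turn R to E, flip to black, move to (2,12). |black|=6
Step 7: on WHITE (2,12): turn R to S, flip to black, move to (3,12). |black|=7
Step 8: on WHITE (3,12): turn R to W, flip to black, move to (3,11). |black|=8
Step 9: on WHITE (3,11): turn R to N, flip to black, move to (2,11). |black|=9
Step 10: on BLACK (2,11): turn L to W, flip to white, move to (2,10). |black|=8
Step 11: on WHITE (2,10): turn R to N, flip to black, move to (1,10). |black|=9
Step 12: on WHITE (1,10): turn R to E, flip to black, move to (1,11). |black|=10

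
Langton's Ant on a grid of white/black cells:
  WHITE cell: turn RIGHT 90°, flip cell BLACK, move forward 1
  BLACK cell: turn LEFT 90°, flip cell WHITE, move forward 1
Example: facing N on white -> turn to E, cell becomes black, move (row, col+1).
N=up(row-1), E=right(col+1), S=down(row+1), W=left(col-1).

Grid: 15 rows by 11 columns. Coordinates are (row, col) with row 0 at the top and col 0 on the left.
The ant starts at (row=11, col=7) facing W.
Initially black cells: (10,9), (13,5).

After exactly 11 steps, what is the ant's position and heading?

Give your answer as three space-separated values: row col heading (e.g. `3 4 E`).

Step 1: on WHITE (11,7): turn R to N, flip to black, move to (10,7). |black|=3
Step 2: on WHITE (10,7): turn R to E, flip to black, move to (10,8). |black|=4
Step 3: on WHITE (10,8): turn R to S, flip to black, move to (11,8). |black|=5
Step 4: on WHITE (11,8): turn R to W, flip to black, move to (11,7). |black|=6
Step 5: on BLACK (11,7): turn L to S, flip to white, move to (12,7). |black|=5
Step 6: on WHITE (12,7): turn R to W, flip to black, move to (12,6). |black|=6
Step 7: on WHITE (12,6): turn R to N, flip to black, move to (11,6). |black|=7
Step 8: on WHITE (11,6): turn R to E, flip to black, move to (11,7). |black|=8
Step 9: on WHITE (11,7): turn R to S, flip to black, move to (12,7). |black|=9
Step 10: on BLACK (12,7): turn L to E, flip to white, move to (12,8). |black|=8
Step 11: on WHITE (12,8): turn R to S, flip to black, move to (13,8). |black|=9

Answer: 13 8 S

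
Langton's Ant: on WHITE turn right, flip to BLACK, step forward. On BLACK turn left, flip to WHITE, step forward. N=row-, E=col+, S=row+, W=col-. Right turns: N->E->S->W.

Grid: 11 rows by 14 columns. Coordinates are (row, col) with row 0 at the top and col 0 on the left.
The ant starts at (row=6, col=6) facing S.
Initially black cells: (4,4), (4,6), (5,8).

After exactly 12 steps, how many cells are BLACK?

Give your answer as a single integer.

Answer: 9

Derivation:
Step 1: on WHITE (6,6): turn R to W, flip to black, move to (6,5). |black|=4
Step 2: on WHITE (6,5): turn R to N, flip to black, move to (5,5). |black|=5
Step 3: on WHITE (5,5): turn R to E, flip to black, move to (5,6). |black|=6
Step 4: on WHITE (5,6): turn R to S, flip to black, move to (6,6). |black|=7
Step 5: on BLACK (6,6): turn L to E, flip to white, move to (6,7). |black|=6
Step 6: on WHITE (6,7): turn R to S, flip to black, move to (7,7). |black|=7
Step 7: on WHITE (7,7): turn R to W, flip to black, move to (7,6). |black|=8
Step 8: on WHITE (7,6): turn R to N, flip to black, move to (6,6). |black|=9
Step 9: on WHITE (6,6): turn R to E, flip to black, move to (6,7). |black|=10
Step 10: on BLACK (6,7): turn L to N, flip to white, move to (5,7). |black|=9
Step 11: on WHITE (5,7): turn R to E, flip to black, move to (5,8). |black|=10
Step 12: on BLACK (5,8): turn L to N, flip to white, move to (4,8). |black|=9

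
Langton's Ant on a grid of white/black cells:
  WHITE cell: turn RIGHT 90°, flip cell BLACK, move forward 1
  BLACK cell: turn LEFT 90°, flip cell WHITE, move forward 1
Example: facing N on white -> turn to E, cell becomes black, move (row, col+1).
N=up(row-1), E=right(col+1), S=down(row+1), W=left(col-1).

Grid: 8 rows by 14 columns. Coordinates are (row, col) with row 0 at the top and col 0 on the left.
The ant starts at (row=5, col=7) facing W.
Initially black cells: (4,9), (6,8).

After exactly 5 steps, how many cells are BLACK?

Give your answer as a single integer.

Answer: 5

Derivation:
Step 1: on WHITE (5,7): turn R to N, flip to black, move to (4,7). |black|=3
Step 2: on WHITE (4,7): turn R to E, flip to black, move to (4,8). |black|=4
Step 3: on WHITE (4,8): turn R to S, flip to black, move to (5,8). |black|=5
Step 4: on WHITE (5,8): turn R to W, flip to black, move to (5,7). |black|=6
Step 5: on BLACK (5,7): turn L to S, flip to white, move to (6,7). |black|=5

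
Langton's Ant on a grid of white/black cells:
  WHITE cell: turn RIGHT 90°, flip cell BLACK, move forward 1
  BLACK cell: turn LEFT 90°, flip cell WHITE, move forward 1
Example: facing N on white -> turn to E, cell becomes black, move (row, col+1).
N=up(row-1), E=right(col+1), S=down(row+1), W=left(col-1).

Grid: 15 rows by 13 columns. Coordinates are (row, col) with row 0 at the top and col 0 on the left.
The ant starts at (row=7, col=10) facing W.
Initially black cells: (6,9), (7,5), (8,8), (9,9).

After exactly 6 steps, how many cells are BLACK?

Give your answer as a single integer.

Answer: 8

Derivation:
Step 1: on WHITE (7,10): turn R to N, flip to black, move to (6,10). |black|=5
Step 2: on WHITE (6,10): turn R to E, flip to black, move to (6,11). |black|=6
Step 3: on WHITE (6,11): turn R to S, flip to black, move to (7,11). |black|=7
Step 4: on WHITE (7,11): turn R to W, flip to black, move to (7,10). |black|=8
Step 5: on BLACK (7,10): turn L to S, flip to white, move to (8,10). |black|=7
Step 6: on WHITE (8,10): turn R to W, flip to black, move to (8,9). |black|=8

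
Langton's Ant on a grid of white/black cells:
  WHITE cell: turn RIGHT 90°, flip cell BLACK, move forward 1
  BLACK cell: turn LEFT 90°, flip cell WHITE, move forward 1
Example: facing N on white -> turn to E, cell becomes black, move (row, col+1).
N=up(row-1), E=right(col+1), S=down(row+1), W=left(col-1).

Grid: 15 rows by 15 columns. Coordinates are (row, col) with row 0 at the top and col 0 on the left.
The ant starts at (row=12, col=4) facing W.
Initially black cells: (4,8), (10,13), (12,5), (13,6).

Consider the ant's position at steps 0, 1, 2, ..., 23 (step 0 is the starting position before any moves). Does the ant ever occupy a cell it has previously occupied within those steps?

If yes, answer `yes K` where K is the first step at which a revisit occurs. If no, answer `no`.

Answer: yes 9

Derivation:
Step 1: on WHITE (12,4): turn R to N, flip to black, move to (11,4). |black|=5 — new cell
Step 2: on WHITE (11,4): turn R to E, flip to black, move to (11,5). |black|=6 — new cell
Step 3: on WHITE (11,5): turn R to S, flip to black, move to (12,5). |black|=7 — new cell
Step 4: on BLACK (12,5): turn L to E, flip to white, move to (12,6). |black|=6 — new cell
Step 5: on WHITE (12,6): turn R to S, flip to black, move to (13,6). |black|=7 — new cell
Step 6: on BLACK (13,6): turn L to E, flip to white, move to (13,7). |black|=6 — new cell
Step 7: on WHITE (13,7): turn R to S, flip to black, move to (14,7). |black|=7 — new cell
Step 8: on WHITE (14,7): turn R to W, flip to black, move to (14,6). |black|=8 — new cell
Step 9: on WHITE (14,6): turn R to N, flip to black, move to (13,6). |black|=9 — REVISIT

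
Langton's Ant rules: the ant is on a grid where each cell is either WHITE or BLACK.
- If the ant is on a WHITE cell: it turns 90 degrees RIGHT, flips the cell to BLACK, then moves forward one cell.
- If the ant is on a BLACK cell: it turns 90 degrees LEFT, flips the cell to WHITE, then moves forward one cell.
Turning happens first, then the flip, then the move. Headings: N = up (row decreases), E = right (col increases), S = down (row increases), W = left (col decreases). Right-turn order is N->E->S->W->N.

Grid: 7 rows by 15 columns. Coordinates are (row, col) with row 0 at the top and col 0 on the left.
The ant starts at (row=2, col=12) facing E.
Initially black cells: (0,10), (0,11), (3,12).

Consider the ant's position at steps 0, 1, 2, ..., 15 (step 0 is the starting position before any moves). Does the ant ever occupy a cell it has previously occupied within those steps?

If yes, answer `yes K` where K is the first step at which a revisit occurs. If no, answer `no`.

Answer: yes 5

Derivation:
Step 1: on WHITE (2,12): turn R to S, flip to black, move to (3,12). |black|=4 — new cell
Step 2: on BLACK (3,12): turn L to E, flip to white, move to (3,13). |black|=3 — new cell
Step 3: on WHITE (3,13): turn R to S, flip to black, move to (4,13). |black|=4 — new cell
Step 4: on WHITE (4,13): turn R to W, flip to black, move to (4,12). |black|=5 — new cell
Step 5: on WHITE (4,12): turn R to N, flip to black, move to (3,12). |black|=6 — REVISIT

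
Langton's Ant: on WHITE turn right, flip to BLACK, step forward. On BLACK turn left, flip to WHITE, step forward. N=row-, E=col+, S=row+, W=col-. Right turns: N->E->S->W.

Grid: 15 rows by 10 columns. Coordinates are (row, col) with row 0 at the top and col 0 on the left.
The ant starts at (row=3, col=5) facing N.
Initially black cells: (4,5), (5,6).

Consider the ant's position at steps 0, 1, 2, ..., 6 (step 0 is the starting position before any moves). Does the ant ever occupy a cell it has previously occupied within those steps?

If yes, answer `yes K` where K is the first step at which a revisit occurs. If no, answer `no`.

Step 1: on WHITE (3,5): turn R to E, flip to black, move to (3,6). |black|=3 — new cell
Step 2: on WHITE (3,6): turn R to S, flip to black, move to (4,6). |black|=4 — new cell
Step 3: on WHITE (4,6): turn R to W, flip to black, move to (4,5). |black|=5 — new cell
Step 4: on BLACK (4,5): turn L to S, flip to white, move to (5,5). |black|=4 — new cell
Step 5: on WHITE (5,5): turn R to W, flip to black, move to (5,4). |black|=5 — new cell
Step 6: on WHITE (5,4): turn R to N, flip to black, move to (4,4). |black|=6 — new cell
No revisit within 6 steps.

Answer: no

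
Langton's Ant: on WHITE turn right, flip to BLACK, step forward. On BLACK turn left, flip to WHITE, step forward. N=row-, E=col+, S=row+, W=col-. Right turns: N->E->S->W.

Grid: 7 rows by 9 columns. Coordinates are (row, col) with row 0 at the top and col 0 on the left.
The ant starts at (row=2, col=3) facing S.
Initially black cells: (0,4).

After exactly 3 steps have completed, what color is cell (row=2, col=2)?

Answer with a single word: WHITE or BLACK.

Answer: BLACK

Derivation:
Step 1: on WHITE (2,3): turn R to W, flip to black, move to (2,2). |black|=2
Step 2: on WHITE (2,2): turn R to N, flip to black, move to (1,2). |black|=3
Step 3: on WHITE (1,2): turn R to E, flip to black, move to (1,3). |black|=4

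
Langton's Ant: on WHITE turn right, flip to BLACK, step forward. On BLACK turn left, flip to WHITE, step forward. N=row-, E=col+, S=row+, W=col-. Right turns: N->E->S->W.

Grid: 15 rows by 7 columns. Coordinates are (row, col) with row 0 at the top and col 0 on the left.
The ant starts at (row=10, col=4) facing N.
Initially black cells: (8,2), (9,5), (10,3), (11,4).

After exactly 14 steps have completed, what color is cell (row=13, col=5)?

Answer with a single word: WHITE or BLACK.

Step 1: on WHITE (10,4): turn R to E, flip to black, move to (10,5). |black|=5
Step 2: on WHITE (10,5): turn R to S, flip to black, move to (11,5). |black|=6
Step 3: on WHITE (11,5): turn R to W, flip to black, move to (11,4). |black|=7
Step 4: on BLACK (11,4): turn L to S, flip to white, move to (12,4). |black|=6
Step 5: on WHITE (12,4): turn R to W, flip to black, move to (12,3). |black|=7
Step 6: on WHITE (12,3): turn R to N, flip to black, move to (11,3). |black|=8
Step 7: on WHITE (11,3): turn R to E, flip to black, move to (11,4). |black|=9
Step 8: on WHITE (11,4): turn R to S, flip to black, move to (12,4). |black|=10
Step 9: on BLACK (12,4): turn L to E, flip to white, move to (12,5). |black|=9
Step 10: on WHITE (12,5): turn R to S, flip to black, move to (13,5). |black|=10
Step 11: on WHITE (13,5): turn R to W, flip to black, move to (13,4). |black|=11
Step 12: on WHITE (13,4): turn R to N, flip to black, move to (12,4). |black|=12
Step 13: on WHITE (12,4): turn R to E, flip to black, move to (12,5). |black|=13
Step 14: on BLACK (12,5): turn L to N, flip to white, move to (11,5). |black|=12

Answer: BLACK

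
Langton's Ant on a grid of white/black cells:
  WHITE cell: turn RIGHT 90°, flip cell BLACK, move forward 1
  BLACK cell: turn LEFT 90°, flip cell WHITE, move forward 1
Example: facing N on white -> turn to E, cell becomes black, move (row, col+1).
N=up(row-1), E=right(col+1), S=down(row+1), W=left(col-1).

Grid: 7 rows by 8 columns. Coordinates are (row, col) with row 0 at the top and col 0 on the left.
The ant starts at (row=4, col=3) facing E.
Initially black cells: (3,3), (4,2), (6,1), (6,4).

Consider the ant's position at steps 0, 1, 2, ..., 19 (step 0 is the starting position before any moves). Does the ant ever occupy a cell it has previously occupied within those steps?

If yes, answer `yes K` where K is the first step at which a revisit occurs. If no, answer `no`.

Answer: yes 7

Derivation:
Step 1: on WHITE (4,3): turn R to S, flip to black, move to (5,3). |black|=5 — new cell
Step 2: on WHITE (5,3): turn R to W, flip to black, move to (5,2). |black|=6 — new cell
Step 3: on WHITE (5,2): turn R to N, flip to black, move to (4,2). |black|=7 — new cell
Step 4: on BLACK (4,2): turn L to W, flip to white, move to (4,1). |black|=6 — new cell
Step 5: on WHITE (4,1): turn R to N, flip to black, move to (3,1). |black|=7 — new cell
Step 6: on WHITE (3,1): turn R to E, flip to black, move to (3,2). |black|=8 — new cell
Step 7: on WHITE (3,2): turn R to S, flip to black, move to (4,2). |black|=9 — REVISIT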